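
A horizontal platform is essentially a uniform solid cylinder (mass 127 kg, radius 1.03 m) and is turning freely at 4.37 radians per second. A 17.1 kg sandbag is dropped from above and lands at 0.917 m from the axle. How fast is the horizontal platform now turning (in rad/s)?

ω_f ≈ 3.60 rad/s

No external torque acts about the axle; L_before = L_after.
I_p = ½(127)(1.03)² = 67.37 kg·m².
Added inertia Σmr² = (17.1)(0.917)² = 14.38 kg·m²; I_f = 67.37 + 14.38 = 81.75 kg·m².
ω_f = I_p ω_i / I_f = (67.37)(4.37) / 81.75 = 3.601 rad/s.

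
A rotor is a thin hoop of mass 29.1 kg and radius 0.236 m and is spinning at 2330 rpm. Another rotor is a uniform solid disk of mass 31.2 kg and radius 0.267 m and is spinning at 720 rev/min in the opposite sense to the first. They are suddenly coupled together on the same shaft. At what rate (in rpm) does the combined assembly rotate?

|ω_f| ≈ 1090 rpm

The coupling torques are internal; angular momentum about the shared axis is conserved.
Moments of inertia: I_A = (29.1)(0.236)² = 1.621 kg·m²; I_B = ½(31.2)(0.267)² = 1.112 kg·m².
Taking A's sense as positive: L = (1.621)(2330) − (1.112)(720) = 2976 kg·m²·rpm.
Combined I = 1.621 + 1.112 = 2.733 kg·m².
ω_f = L / I = 2976 / 2.733 = 1089 rpm.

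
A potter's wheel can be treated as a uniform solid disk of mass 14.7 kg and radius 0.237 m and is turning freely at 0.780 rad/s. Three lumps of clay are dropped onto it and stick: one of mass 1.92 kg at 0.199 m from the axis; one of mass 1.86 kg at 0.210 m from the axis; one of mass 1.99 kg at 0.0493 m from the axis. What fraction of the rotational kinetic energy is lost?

The added mass arrives with no angular momentum about the axis, and any external torque about the axis is negligible, so the system's angular momentum is conserved.
I_p = ½(14.7)(0.237)² = 0.4128 kg·m².
Added inertia Σmr² = (1.92)(0.199)² + (1.86)(0.210)² + (1.99)(0.0493)² = 0.1629 kg·m²; I_f = 0.4128 + 0.1629 = 0.5757 kg·m².
ω_f = I_p ω_i / I_f = (0.4128)(0.780) / 0.5757 = 0.5593 rad/s.
KE_i = ½(0.4128)(0.7800 rad/s)² = 0.1256 J; KE_f = ½(0.5757)(0.5593)² = 0.09005 J.
Fraction lost = 0.2829.

fraction ≈ 0.283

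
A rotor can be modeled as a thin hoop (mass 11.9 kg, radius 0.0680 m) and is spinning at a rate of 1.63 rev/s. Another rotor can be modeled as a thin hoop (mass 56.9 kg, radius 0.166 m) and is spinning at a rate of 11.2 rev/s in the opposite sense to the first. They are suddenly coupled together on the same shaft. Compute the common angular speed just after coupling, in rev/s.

No external torque acts about the common axis, so total angular momentum is conserved.
Moments of inertia: I_A = (11.9)(0.0680)² = 0.05503 kg·m²; I_B = (56.9)(0.166)² = 1.568 kg·m².
Taking A's sense as positive: L = (0.05503)(1.63) − (1.568)(11.2) = -17.47 kg·m²·rev/s.
Combined I = 0.05503 + 1.568 = 1.623 kg·m².
ω_f = L / I = -17.47 / 1.623 = -10.77 rev/s.

|ω_f| ≈ 10.8 rev/s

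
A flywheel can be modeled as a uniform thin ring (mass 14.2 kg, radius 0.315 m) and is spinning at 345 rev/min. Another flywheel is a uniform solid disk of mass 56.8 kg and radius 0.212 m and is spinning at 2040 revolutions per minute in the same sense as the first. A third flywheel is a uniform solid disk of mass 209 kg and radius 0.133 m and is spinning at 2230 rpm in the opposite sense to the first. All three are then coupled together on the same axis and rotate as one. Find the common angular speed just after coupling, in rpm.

No external torque acts about the common axis, so total angular momentum is conserved.
Moments of inertia: I_A = (14.2)(0.315)² = 1.409 kg·m²; I_B = ½(56.8)(0.212)² = 1.276 kg·m²; I_C = ½(209)(0.133)² = 1.849 kg·m².
Taking A's sense as positive: L = (1.409)(345) + (1.276)(2040) − (1.849)(2230) = -1032 kg·m²·rpm.
Combined I = 1.409 + 1.276 + 1.849 = 4.534 kg·m².
ω_f = L / I = -1032 / 4.534 = -227.7 rpm.

|ω_f| ≈ 228 rpm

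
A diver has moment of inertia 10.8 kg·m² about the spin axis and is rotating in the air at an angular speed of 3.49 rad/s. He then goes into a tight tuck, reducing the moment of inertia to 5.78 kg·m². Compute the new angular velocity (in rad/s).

Angular momentum about the spin axis is conserved since the torque about it is zero.
ω₂ = I₁ω₁ / I₂ = (10.80)(3.49 rad/s) / (5.780) = 6.521 rad/s.

ω₂ ≈ 6.52 rad/s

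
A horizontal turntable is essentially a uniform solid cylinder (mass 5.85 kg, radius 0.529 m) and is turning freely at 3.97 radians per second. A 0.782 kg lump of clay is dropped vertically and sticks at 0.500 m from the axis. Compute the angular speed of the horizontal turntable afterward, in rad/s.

ω_f ≈ 3.20 rad/s

The added mass arrives with no angular momentum about the axis, and any external torque about the axis is negligible, so the system's angular momentum is conserved.
I_p = ½(5.85)(0.529)² = 0.8185 kg·m².
Added inertia Σmr² = (0.782)(0.500)² = 0.1955 kg·m²; I_f = 0.8185 + 0.1955 = 1.014 kg·m².
ω_f = I_p ω_i / I_f = (0.8185)(3.97) / 1.014 = 3.205 rad/s.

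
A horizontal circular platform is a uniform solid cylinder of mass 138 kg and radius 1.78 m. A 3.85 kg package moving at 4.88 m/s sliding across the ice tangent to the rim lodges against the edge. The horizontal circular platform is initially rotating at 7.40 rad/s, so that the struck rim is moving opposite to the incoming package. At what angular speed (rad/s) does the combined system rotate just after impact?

The axle reaction passes through the central axle and exerts no torque about it; angular momentum about the central axle is conserved through the impact.
I_p = ½(138)(1.78)² = 218.6 kg·m². Taking the sense of the package's angular momentum as positive, L_{package} = m v R = (3.85)(4.88)(1.78) = 33.44 kg·m²/s.
L_i = −I_p ω_p + m v R = −(218.6)(7.40) + 33.44 = -1584 kg·m²/s.
After sticking, I_f = I_p + m R² = 218.6 + (3.85)(1.78)² = 230.8 kg·m².
ω_f = L_i / I_f = -1584 / 230.8 = -6.864 rad/s.

|ω_f| ≈ 6.86 rad/s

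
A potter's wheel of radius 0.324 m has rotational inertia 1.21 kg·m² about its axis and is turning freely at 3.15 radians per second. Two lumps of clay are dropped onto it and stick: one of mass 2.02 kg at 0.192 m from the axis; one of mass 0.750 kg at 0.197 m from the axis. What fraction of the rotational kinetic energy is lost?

The added mass arrives with no angular momentum about the axis, and any external torque about the axis is negligible, so the system's angular momentum is conserved.
Added inertia Σmr² = (2.02)(0.192)² + (0.750)(0.197)² = 0.1036 kg·m²; I_f = 1.210 + 0.1036 = 1.314 kg·m².
ω_f = I_p ω_i / I_f = (1.210)(3.15) / 1.314 = 2.902 rad/s.
KE_i = ½(1.210)(3.150 rad/s)² = 6.003 J; KE_f = ½(1.314)(2.902)² = 5.530 J.
Fraction lost = 0.07885.

fraction ≈ 0.0788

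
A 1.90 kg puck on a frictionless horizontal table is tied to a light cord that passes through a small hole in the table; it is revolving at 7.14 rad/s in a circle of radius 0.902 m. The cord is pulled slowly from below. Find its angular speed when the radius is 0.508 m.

ω₂ ≈ 22.5 rad/s

No torque about the axis ⇒ m r₁² ω₁ = m r₂² ω₂.
ω₂ = ω₁ (r₁/r₂)² = (7.14)(0.902/0.508)² = 22.51 rad/s.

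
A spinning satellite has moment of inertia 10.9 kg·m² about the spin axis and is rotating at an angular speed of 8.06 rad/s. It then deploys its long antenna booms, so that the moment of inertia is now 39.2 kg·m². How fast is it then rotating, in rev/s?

ω₂ ≈ 0.357 rev/s

With no external torque about the axis, L is conserved: I₁ω₁ = I₂ω₂.
ω₂ = I₁ω₁ / I₂ = (10.90)(8.06 rad/s) / (39.20) = 2.241 rad/s = 0.3567 rev/s.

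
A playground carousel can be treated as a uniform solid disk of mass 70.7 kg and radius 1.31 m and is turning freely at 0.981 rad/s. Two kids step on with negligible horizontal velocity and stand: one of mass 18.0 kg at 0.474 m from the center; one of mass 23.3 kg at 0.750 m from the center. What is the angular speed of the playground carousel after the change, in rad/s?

The added mass arrives with no angular momentum about the center, and any external torque about the center is negligible, so the system's angular momentum is conserved.
I_p = ½(70.7)(1.31)² = 60.66 kg·m².
Added inertia Σmr² = (18.0)(0.474)² + (23.3)(0.750)² = 17.15 kg·m²; I_f = 60.66 + 17.15 = 77.81 kg·m².
ω_f = I_p ω_i / I_f = (60.66)(0.981) / 77.81 = 0.7648 rad/s.

ω_f ≈ 0.765 rad/s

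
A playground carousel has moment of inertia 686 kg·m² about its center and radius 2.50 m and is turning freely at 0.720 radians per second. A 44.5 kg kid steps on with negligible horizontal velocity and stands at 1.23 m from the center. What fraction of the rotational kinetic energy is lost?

fraction ≈ 0.0894

The added mass arrives with no angular momentum about the center, and any external torque about the center is negligible, so the system's angular momentum is conserved.
Added inertia Σmr² = (44.5)(1.23)² = 67.32 kg·m²; I_f = 686.0 + 67.32 = 753.3 kg·m².
ω_f = I_p ω_i / I_f = (686.0)(0.720) / 753.3 = 0.6557 rad/s.
KE_i = ½(686.0)(0.7200 rad/s)² = 177.8 J; KE_f = ½(753.3)(0.6557)² = 161.9 J.
Fraction lost = 0.08937.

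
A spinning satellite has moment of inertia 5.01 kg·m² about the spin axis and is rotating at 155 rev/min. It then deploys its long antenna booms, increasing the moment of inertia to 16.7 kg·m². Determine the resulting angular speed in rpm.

ω₂ ≈ 46.5 rpm

No external torque acts about the spin axis, so angular momentum is conserved.
ω₂ = I₁ω₁ / I₂ = (5.010)(155 rpm) / (16.70) = 46.50 rpm.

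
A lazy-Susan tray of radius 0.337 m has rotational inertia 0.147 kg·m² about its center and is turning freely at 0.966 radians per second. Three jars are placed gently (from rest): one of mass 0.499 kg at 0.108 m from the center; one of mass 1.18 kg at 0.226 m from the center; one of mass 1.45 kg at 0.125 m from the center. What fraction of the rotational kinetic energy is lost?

fraction ≈ 0.376

The added mass arrives with no angular momentum about the center, and any external torque about the center is negligible, so the system's angular momentum is conserved.
Added inertia Σmr² = (0.499)(0.108)² + (1.18)(0.226)² + (1.45)(0.125)² = 0.08875 kg·m²; I_f = 0.1470 + 0.08875 = 0.2357 kg·m².
ω_f = I_p ω_i / I_f = (0.1470)(0.966) / 0.2357 = 0.6024 rad/s.
KE_i = ½(0.1470)(0.9660 rad/s)² = 0.06859 J; KE_f = ½(0.2357)(0.6024)² = 0.04277 J.
Fraction lost = 0.3764.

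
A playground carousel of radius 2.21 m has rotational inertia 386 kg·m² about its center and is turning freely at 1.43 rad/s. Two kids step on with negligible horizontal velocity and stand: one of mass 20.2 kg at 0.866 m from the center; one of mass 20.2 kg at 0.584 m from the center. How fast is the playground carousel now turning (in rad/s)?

ω_f ≈ 1.35 rad/s

No external torque acts about the center; L_before = L_after.
Added inertia Σmr² = (20.2)(0.866)² + (20.2)(0.584)² = 22.04 kg·m²; I_f = 386.0 + 22.04 = 408.0 kg·m².
ω_f = I_p ω_i / I_f = (386.0)(1.43) / 408.0 = 1.353 rad/s.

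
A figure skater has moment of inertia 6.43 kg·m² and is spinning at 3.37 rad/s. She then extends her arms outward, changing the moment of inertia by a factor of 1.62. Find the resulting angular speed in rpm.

With no external torque about the axis, L is conserved: I₁ω₁ = I₂ω₂.
I₂ = 1.62 × 6.43 = 10.42 kg·m².
ω₂ = I₁ω₁ / I₂ = (6.430)(3.37 rad/s) / (10.42) = 2.080 rad/s = 19.86 rpm.

ω₂ ≈ 19.9 rpm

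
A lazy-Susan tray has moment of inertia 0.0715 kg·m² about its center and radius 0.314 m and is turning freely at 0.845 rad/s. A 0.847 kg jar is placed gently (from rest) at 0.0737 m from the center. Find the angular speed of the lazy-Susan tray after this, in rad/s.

ω_f ≈ 0.794 rad/s

No external torque acts about the center; L_before = L_after.
Added inertia Σmr² = (0.847)(0.0737)² = 0.004601 kg·m²; I_f = 0.07150 + 0.004601 = 0.07610 kg·m².
ω_f = I_p ω_i / I_f = (0.07150)(0.845) / 0.07610 = 0.7939 rad/s.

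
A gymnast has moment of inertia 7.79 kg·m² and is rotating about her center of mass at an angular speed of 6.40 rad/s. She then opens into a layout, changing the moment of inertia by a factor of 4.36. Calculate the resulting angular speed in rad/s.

No external torque acts about the spin axis, so angular momentum is conserved.
I₂ = 4.36 × 7.79 = 33.96 kg·m².
ω₂ = I₁ω₁ / I₂ = (7.790)(6.40 rad/s) / (33.96) = 1.468 rad/s.

ω₂ ≈ 1.47 rad/s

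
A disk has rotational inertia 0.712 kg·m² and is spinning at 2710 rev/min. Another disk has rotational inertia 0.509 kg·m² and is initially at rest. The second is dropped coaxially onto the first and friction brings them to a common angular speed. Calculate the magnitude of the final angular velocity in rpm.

No external torque acts about the common axis, so total angular momentum is conserved.
Taking A's sense as positive: L = (0.7120)(2710) = 1930 kg·m²·rpm.
Combined I = 0.7120 + 0.5090 = 1.221 kg·m².
ω_f = L / I = 1930 / 1.221 = 1580 rpm.

|ω_f| ≈ 1580 rpm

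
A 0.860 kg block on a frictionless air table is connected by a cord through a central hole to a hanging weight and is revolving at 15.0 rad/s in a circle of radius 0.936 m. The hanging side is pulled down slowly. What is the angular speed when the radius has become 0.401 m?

No torque about the axis ⇒ m r₁² ω₁ = m r₂² ω₂.
ω₂ = ω₁ (r₁/r₂)² = (15.0)(0.936/0.401)² = 81.72 rad/s.

ω₂ ≈ 81.7 rad/s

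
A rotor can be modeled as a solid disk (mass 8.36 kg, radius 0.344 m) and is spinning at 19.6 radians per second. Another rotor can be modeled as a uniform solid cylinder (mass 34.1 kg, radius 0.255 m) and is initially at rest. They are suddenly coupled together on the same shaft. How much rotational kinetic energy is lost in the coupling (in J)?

No external torque acts about the common axis, so total angular momentum is conserved.
Moments of inertia: I_A = ½(8.36)(0.344)² = 0.4946 kg·m²; I_B = ½(34.1)(0.255)² = 1.109 kg·m².
Taking A's sense as positive: L = (0.4946)(19.6) = 9.695 kg·m²·rad/s.
Combined I = 0.4946 + 1.109 = 1.603 kg·m².
ω_f = L / I = 9.695 / 1.603 = 6.047 rad/s.
KE_i = ½ΣIω² = 95.01 J; KE_f = ½(1.603)(6.047)² = 29.31 J.

ΔKE lost ≈ 65.7 J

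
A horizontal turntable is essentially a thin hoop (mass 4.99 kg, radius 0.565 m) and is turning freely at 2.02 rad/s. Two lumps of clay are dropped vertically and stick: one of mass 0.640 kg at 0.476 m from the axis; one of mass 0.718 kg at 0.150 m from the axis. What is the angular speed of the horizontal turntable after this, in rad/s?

No external torque acts about the axis; L_before = L_after.
I_p = (4.99)(0.565)² = 1.593 kg·m².
Added inertia Σmr² = (0.640)(0.476)² + (0.718)(0.150)² = 0.1612 kg·m²; I_f = 1.593 + 0.1612 = 1.754 kg·m².
ω_f = I_p ω_i / I_f = (1.593)(2.02) / 1.754 = 1.834 rad/s.

ω_f ≈ 1.83 rad/s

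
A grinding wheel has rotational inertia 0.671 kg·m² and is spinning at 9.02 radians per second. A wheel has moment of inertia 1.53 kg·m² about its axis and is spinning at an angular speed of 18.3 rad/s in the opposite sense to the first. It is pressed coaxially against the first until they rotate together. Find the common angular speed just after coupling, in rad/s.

|ω_f| ≈ 9.97 rad/s

No external torque acts about the common axis, so total angular momentum is conserved.
Taking A's sense as positive: L = (0.6710)(9.02) − (1.530)(18.3) = -21.95 kg·m²·rad/s.
Combined I = 0.6710 + 1.530 = 2.201 kg·m².
ω_f = L / I = -21.95 / 2.201 = -9.971 rad/s.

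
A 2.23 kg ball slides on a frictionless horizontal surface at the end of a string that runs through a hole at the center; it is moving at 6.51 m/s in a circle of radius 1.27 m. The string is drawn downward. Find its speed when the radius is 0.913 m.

Central (radial) force ⇒ zero torque about the center ⇒ m v r is constant.
v₂ = v₁ r₁ / r₂ = (6.51)(1.27) / (0.913) = 9.056 m/s.

v₂ ≈ 9.06 m/s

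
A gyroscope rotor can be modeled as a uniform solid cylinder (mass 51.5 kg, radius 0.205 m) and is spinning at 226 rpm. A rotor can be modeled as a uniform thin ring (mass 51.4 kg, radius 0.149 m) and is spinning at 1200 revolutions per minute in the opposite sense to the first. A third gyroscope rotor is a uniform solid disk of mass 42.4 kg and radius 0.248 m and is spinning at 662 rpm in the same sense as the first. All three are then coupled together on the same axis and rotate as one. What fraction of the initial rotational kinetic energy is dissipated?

No external torque acts about the common axis, so total angular momentum is conserved.
Moments of inertia: I_A = ½(51.5)(0.205)² = 1.082 kg·m²; I_B = (51.4)(0.149)² = 1.141 kg·m²; I_C = ½(42.4)(0.248)² = 1.304 kg·m².
Taking A's sense as positive: L = (1.082)(226) − (1.141)(1200) + (1.304)(662) = -261.6 kg·m²·rpm.
Combined I = 1.082 + 1.141 + 1.304 = 3.527 kg·m².
ω_f = L / I = -261.6 / 3.527 = -74.17 rpm.
KE_i = ½ΣIω² = 12450 J; KE_f = ½(3.527)(7.767)² = 106.4 J.
Fraction dissipated = (KE_i − KE_f)/KE_i = 0.9915.

fraction ≈ 0.991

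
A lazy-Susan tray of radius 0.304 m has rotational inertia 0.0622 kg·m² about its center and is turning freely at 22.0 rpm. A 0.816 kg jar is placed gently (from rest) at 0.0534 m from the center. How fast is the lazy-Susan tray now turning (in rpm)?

ω_f ≈ 21.2 rpm

No external torque acts about the center; L_before = L_after.
Added inertia Σmr² = (0.816)(0.0534)² = 0.002327 kg·m²; I_f = 0.06220 + 0.002327 = 0.06453 kg·m².
ω_f = I_p ω_i / I_f = (0.06220)(22.0) / 0.06453 = 21.21 rpm.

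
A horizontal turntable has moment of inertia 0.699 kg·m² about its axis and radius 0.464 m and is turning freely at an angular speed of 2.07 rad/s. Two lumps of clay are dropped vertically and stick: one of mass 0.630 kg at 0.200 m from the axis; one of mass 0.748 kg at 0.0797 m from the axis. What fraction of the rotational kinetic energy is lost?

No external torque acts about the axis; L_before = L_after.
Added inertia Σmr² = (0.630)(0.200)² + (0.748)(0.0797)² = 0.02995 kg·m²; I_f = 0.6990 + 0.02995 = 0.7290 kg·m².
ω_f = I_p ω_i / I_f = (0.6990)(2.07) / 0.7290 = 1.985 rad/s.
KE_i = ½(0.6990)(2.070 rad/s)² = 1.498 J; KE_f = ½(0.7290)(1.985)² = 1.436 J.
Fraction lost = 0.04109.

fraction ≈ 0.0411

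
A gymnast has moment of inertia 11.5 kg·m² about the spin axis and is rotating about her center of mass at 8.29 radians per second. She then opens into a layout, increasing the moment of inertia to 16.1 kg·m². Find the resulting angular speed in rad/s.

With no external torque about the axis, L is conserved: I₁ω₁ = I₂ω₂.
ω₂ = I₁ω₁ / I₂ = (11.50)(8.29 rad/s) / (16.10) = 5.921 rad/s.

ω₂ ≈ 5.92 rad/s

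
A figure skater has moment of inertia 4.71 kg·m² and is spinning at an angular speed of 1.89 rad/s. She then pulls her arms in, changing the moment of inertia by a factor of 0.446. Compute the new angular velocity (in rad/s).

With no external torque about the axis, L is conserved: I₁ω₁ = I₂ω₂.
I₂ = 0.446 × 4.71 = 2.101 kg·m².
ω₂ = I₁ω₁ / I₂ = (4.710)(1.89 rad/s) / (2.101) = 4.238 rad/s.

ω₂ ≈ 4.24 rad/s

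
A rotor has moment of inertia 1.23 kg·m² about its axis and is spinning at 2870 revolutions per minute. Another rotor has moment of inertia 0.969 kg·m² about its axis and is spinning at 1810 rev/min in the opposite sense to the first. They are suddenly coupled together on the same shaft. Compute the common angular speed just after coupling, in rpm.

No external torque acts about the common axis, so total angular momentum is conserved.
Taking A's sense as positive: L = (1.230)(2870) − (0.9690)(1810) = 1776 kg·m²·rpm.
Combined I = 1.230 + 0.9690 = 2.199 kg·m².
ω_f = L / I = 1776 / 2.199 = 807.7 rpm.

|ω_f| ≈ 808 rpm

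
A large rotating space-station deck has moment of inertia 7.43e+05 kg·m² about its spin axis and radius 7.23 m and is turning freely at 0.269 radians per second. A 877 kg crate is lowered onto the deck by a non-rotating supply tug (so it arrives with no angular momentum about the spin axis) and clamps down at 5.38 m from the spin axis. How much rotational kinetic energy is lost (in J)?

No external torque acts about the spin axis; L_before = L_after.
Added inertia Σmr² = (877)(5.38)² = 25380 kg·m²; I_f = 7.430e+05 + 25380 = 7.684e+05 kg·m².
ω_f = I_p ω_i / I_f = (7.430e+05)(0.269) / 7.684e+05 = 0.2601 rad/s.
KE_i = ½(7.430e+05)(0.2690 rad/s)² = 26880 J; KE_f = ½(7.684e+05)(0.2601)² = 25990 J.

energy lost ≈ 888 J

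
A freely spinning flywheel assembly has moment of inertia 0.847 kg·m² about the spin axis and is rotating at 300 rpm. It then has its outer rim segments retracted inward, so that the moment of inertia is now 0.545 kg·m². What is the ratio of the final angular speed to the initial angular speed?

No external torque acts about the spin axis, so angular momentum is conserved.
ω₂/ω₁ = I₁/I₂ = 0.8470 / 0.5450 = 1.554.

ω₂/ω₁ ≈ 1.55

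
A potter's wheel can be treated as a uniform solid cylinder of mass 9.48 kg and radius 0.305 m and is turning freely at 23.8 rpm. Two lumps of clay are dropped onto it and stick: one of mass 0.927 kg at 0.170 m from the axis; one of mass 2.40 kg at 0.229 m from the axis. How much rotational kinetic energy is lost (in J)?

No external torque acts about the axis; L_before = L_after.
I_p = ½(9.48)(0.305)² = 0.4409 kg·m².
Added inertia Σmr² = (0.927)(0.170)² + (2.40)(0.229)² = 0.1526 kg·m²; I_f = 0.4409 + 0.1526 = 0.5936 kg·m².
ω_f = I_p ω_i / I_f = (0.4409)(23.8) / 0.5936 = 17.68 rpm.
KE_i = ½(0.4409)(2.492 rad/s)² = 1.369 J; KE_f = ½(0.5936)(1.851)² = 1.017 J.

energy lost ≈ 0.352 J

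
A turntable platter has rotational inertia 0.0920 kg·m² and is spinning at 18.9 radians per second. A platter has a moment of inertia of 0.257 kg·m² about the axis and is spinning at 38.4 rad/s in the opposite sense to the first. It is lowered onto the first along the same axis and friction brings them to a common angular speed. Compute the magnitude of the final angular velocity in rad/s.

No external torque acts about the common axis, so total angular momentum is conserved.
Taking A's sense as positive: L = (0.09200)(18.9) − (0.2570)(38.4) = -8.130 kg·m²·rad/s.
Combined I = 0.09200 + 0.2570 = 0.3490 kg·m².
ω_f = L / I = -8.130 / 0.3490 = -23.30 rad/s.

|ω_f| ≈ 23.3 rad/s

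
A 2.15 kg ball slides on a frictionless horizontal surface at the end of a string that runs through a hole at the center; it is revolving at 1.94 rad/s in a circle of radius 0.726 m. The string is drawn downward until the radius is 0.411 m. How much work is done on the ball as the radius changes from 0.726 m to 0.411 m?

W ≈ 4.52 J

No torque about the axis ⇒ m r₁² ω₁ = m r₂² ω₂.
ω₂ = ω₁ (r₁/r₂)² = (1.94)(0.726/0.411)² = 6.053 rad/s.
W = ΔKE = ½m(v₂² − v₁²) = 4.521 J.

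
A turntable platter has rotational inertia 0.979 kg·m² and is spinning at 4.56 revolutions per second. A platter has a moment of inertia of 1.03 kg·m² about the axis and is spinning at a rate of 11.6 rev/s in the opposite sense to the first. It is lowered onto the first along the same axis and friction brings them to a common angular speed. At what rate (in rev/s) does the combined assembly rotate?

|ω_f| ≈ 3.73 rev/s

The coupling torques are internal; angular momentum about the shared axis is conserved.
Taking A's sense as positive: L = (0.9790)(4.56) − (1.030)(11.6) = -7.484 kg·m²·rev/s.
Combined I = 0.9790 + 1.030 = 2.009 kg·m².
ω_f = L / I = -7.484 / 2.009 = -3.725 rev/s.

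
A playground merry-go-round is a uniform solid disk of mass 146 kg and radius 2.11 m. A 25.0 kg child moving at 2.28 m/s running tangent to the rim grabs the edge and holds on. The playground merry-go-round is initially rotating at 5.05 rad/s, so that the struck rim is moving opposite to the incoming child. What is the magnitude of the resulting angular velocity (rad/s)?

|ω_f| ≈ 3.49 rad/s

About the axle the impulsive forces during the collision are internal, so angular momentum about that axis is conserved.
I_p = ½(146)(2.11)² = 325.0 kg·m². Taking the sense of the child's angular momentum as positive, L_{child} = m v R = (25.0)(2.28)(2.11) = 120.3 kg·m²/s.
L_i = −I_p ω_p + m v R = −(325.0)(5.05) + 120.3 = -1521 kg·m²/s.
After sticking, I_f = I_p + m R² = 325.0 + (25.0)(2.11)² = 436.3 kg·m².
ω_f = L_i / I_f = -1521 / 436.3 = -3.486 rad/s.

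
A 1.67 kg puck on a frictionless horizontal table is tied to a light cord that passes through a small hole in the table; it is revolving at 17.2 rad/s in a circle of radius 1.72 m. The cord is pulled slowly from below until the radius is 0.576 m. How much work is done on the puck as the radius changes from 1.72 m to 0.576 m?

W ≈ 5790 J

The constraining force is radial, so m r² ω about the center is conserved.
ω₂ = ω₁ (r₁/r₂)² = (17.2)(1.72/0.576)² = 153.4 rad/s.
W = ΔKE = ½m(v₂² − v₁²) = 5786 J.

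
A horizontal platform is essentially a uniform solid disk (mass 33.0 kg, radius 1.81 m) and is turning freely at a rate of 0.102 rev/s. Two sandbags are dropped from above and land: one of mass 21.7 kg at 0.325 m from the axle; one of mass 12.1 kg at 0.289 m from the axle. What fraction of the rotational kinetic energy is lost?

fraction ≈ 0.0576

The added mass arrives with no angular momentum about the axle, and any external torque about the axle is negligible, so the system's angular momentum is conserved.
I_p = ½(33.0)(1.81)² = 54.06 kg·m².
Added inertia Σmr² = (21.7)(0.325)² + (12.1)(0.289)² = 3.303 kg·m²; I_f = 54.06 + 3.303 = 57.36 kg·m².
ω_f = I_p ω_i / I_f = (54.06)(0.102) / 57.36 = 0.09613 rev/s.
KE_i = ½(54.06)(0.6409 rad/s)² = 11.10 J; KE_f = ½(57.36)(0.6040)² = 10.46 J.
Fraction lost = 0.05758.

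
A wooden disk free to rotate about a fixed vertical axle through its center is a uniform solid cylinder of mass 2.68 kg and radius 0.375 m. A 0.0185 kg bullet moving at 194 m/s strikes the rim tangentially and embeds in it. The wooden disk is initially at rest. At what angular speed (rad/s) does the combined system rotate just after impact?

|ω_f| ≈ 7.05 rad/s

The axle reaction passes through the axle and exerts no torque about it; angular momentum about the axle is conserved through the impact.
I_p = ½(2.68)(0.375)² = 0.1884 kg·m². Taking the sense of the bullet's angular momentum as positive, L_{bullet} = m v R = (0.0185)(194)(0.375) = 1.346 kg·m²/s.
L_i = 0 + 1.346 = 1.346 kg·m²/s.
After sticking, I_f = I_p + m R² = 0.1884 + (0.0185)(0.375)² = 0.1910 kg·m².
ω_f = L_i / I_f = 1.346 / 0.1910 = 7.045 rad/s.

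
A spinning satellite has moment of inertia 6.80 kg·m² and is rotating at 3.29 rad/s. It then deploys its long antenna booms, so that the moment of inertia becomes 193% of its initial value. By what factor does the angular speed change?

ω₂/ω₁ ≈ 0.518

No external torque acts about the spin axis, so angular momentum is conserved.
I₂ = 1.93 × 6.80 = 13.12 kg·m².
ω₂/ω₁ = I₁/I₂ = 6.800 / 13.12 = 0.5181.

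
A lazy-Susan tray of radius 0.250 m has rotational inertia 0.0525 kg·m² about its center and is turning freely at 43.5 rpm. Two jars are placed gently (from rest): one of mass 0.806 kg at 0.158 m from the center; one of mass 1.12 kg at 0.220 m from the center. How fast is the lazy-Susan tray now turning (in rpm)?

No external torque acts about the center; L_before = L_after.
Added inertia Σmr² = (0.806)(0.158)² + (1.12)(0.220)² = 0.07433 kg·m²; I_f = 0.05250 + 0.07433 = 0.1268 kg·m².
ω_f = I_p ω_i / I_f = (0.05250)(43.5) / 0.1268 = 18.01 rpm.

ω_f ≈ 18.0 rpm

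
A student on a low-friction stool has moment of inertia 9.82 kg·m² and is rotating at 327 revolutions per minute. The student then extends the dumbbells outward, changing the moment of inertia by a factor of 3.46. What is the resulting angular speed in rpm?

No external torque acts about the spin axis, so angular momentum is conserved.
I₂ = 3.46 × 9.82 = 33.98 kg·m².
ω₂ = I₁ω₁ / I₂ = (9.820)(327 rpm) / (33.98) = 94.51 rpm.

ω₂ ≈ 94.5 rpm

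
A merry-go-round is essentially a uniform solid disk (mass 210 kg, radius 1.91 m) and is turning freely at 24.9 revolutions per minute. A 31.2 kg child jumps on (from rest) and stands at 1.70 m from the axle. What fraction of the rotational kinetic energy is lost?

fraction ≈ 0.191

No external torque acts about the axle; L_before = L_after.
I_p = ½(210)(1.91)² = 383.1 kg·m².
Added inertia Σmr² = (31.2)(1.70)² = 90.17 kg·m²; I_f = 383.1 + 90.17 = 473.2 kg·m².
ω_f = I_p ω_i / I_f = (383.1)(24.9) / 473.2 = 20.16 rpm.
KE_i = ½(383.1)(2.608 rad/s)² = 1302 J; KE_f = ½(473.2)(2.111)² = 1054 J.
Fraction lost = 0.1905.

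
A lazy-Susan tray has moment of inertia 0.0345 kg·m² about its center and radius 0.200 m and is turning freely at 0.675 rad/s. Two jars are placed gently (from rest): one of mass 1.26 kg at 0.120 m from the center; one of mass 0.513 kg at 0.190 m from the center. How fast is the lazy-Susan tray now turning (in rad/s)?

No external torque acts about the center; L_before = L_after.
Added inertia Σmr² = (1.26)(0.120)² + (0.513)(0.190)² = 0.03666 kg·m²; I_f = 0.03450 + 0.03666 = 0.07116 kg·m².
ω_f = I_p ω_i / I_f = (0.03450)(0.675) / 0.07116 = 0.3272 rad/s.

ω_f ≈ 0.327 rad/s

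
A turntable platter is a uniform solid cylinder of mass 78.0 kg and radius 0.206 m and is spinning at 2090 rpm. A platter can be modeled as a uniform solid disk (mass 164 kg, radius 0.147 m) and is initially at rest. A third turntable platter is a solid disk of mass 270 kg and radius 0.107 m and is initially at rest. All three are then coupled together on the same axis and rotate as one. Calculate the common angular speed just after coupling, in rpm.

No external torque acts about the common axis, so total angular momentum is conserved.
Moments of inertia: I_A = ½(78.0)(0.206)² = 1.655 kg·m²; I_B = ½(164)(0.147)² = 1.772 kg·m²; I_C = ½(270)(0.107)² = 1.546 kg·m².
Taking A's sense as positive: L = (1.655)(2090) = 3459 kg·m²·rpm.
Combined I = 1.655 + 1.772 + 1.546 = 4.973 kg·m².
ω_f = L / I = 3459 / 4.973 = 695.6 rpm.

|ω_f| ≈ 696 rpm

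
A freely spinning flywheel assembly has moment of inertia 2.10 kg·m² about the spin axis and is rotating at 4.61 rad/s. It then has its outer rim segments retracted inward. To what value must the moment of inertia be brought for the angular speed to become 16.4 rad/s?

No external torque acts about the spin axis, so angular momentum is conserved.
I₂ = I₁ω₁ / ω₂ = (2.10)(4.61) / (16.4) = 0.5903 kg·m².

I₂ ≈ 0.590 kg·m²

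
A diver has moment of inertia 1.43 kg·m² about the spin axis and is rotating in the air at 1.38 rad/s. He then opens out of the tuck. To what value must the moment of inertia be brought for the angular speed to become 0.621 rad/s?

With no external torque about the axis, L is conserved: I₁ω₁ = I₂ω₂.
I₂ = I₁ω₁ / ω₂ = (1.43)(1.38) / (0.621) = 3.178 kg·m².

I₂ ≈ 3.18 kg·m²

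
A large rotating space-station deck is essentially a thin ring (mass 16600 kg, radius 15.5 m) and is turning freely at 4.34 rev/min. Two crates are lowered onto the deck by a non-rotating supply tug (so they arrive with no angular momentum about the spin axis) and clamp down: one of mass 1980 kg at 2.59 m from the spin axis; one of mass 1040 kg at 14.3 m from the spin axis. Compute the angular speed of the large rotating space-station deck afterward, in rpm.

ω_f ≈ 4.11 rpm

No external torque acts about the spin axis; L_before = L_after.
I_p = (16600)(15.5)² = 3.988e+06 kg·m².
Added inertia Σmr² = (1980)(2.59)² + (1040)(14.3)² = 2.260e+05 kg·m²; I_f = 3.988e+06 + 2.260e+05 = 4.214e+06 kg·m².
ω_f = I_p ω_i / I_f = (3.988e+06)(4.34) / 4.214e+06 = 4.107 rpm.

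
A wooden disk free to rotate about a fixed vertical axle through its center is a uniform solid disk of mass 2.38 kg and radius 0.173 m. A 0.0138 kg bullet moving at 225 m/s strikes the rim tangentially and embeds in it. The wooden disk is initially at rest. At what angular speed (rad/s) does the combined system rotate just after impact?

About the axle the impulsive forces during the collision are internal, so angular momentum about that axis is conserved.
I_p = ½(2.38)(0.173)² = 0.03562 kg·m². Taking the sense of the bullet's angular momentum as positive, L_{bullet} = m v R = (0.0138)(225)(0.173) = 0.5372 kg·m²/s.
L_i = 0 + 0.5372 = 0.5372 kg·m²/s.
After sticking, I_f = I_p + m R² = 0.03562 + (0.0138)(0.173)² = 0.03603 kg·m².
ω_f = L_i / I_f = 0.5372 / 0.03603 = 14.91 rad/s.

|ω_f| ≈ 14.9 rad/s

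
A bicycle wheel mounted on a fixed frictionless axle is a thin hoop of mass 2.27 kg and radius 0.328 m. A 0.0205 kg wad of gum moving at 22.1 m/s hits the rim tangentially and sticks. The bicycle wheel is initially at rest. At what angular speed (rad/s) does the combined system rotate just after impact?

The axle reaction passes through the axle and exerts no torque about it; angular momentum about the axle is conserved through the impact.
I_p = (2.27)(0.328)² = 0.2442 kg·m². Taking the sense of the wad of gum's angular momentum as positive, L_{wad} = m v R = (0.0205)(22.1)(0.328) = 0.1486 kg·m²/s.
L_i = 0 + 0.1486 = 0.1486 kg·m²/s.
After sticking, I_f = I_p + m R² = 0.2442 + (0.0205)(0.328)² = 0.2464 kg·m².
ω_f = L_i / I_f = 0.1486 / 0.2464 = 0.6030 rad/s.

|ω_f| ≈ 0.603 rad/s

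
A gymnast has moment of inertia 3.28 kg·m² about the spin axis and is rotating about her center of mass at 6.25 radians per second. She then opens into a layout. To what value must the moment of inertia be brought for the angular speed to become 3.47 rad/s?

I₂ ≈ 5.91 kg·m²

With no external torque about the axis, L is conserved: I₁ω₁ = I₂ω₂.
I₂ = I₁ω₁ / ω₂ = (3.28)(6.25) / (3.47) = 5.908 kg·m².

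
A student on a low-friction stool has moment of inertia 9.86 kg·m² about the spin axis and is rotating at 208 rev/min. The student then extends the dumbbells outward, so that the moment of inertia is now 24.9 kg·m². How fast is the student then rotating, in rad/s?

ω₂ ≈ 8.63 rad/s

No external torque acts about the spin axis, so angular momentum is conserved.
ω₂ = I₁ω₁ / I₂ = (9.860)(208 rpm) / (24.90) = 82.36 rpm = 8.625 rad/s.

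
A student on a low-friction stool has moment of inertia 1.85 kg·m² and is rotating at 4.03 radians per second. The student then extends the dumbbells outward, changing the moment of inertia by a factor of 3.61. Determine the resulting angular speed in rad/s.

ω₂ ≈ 1.12 rad/s

With no external torque about the axis, L is conserved: I₁ω₁ = I₂ω₂.
I₂ = 3.61 × 1.85 = 6.678 kg·m².
ω₂ = I₁ω₁ / I₂ = (1.850)(4.03 rad/s) / (6.678) = 1.116 rad/s.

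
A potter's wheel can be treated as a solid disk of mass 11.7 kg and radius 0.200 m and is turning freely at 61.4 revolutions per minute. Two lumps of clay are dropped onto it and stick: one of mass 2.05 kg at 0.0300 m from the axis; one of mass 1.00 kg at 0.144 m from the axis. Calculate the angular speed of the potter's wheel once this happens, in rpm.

No external torque acts about the axis; L_before = L_after.
I_p = ½(11.7)(0.200)² = 0.2340 kg·m².
Added inertia Σmr² = (2.05)(0.0300)² + (1.00)(0.144)² = 0.02258 kg·m²; I_f = 0.2340 + 0.02258 = 0.2566 kg·m².
ω_f = I_p ω_i / I_f = (0.2340)(61.4) / 0.2566 = 56.00 rpm.

ω_f ≈ 56.0 rpm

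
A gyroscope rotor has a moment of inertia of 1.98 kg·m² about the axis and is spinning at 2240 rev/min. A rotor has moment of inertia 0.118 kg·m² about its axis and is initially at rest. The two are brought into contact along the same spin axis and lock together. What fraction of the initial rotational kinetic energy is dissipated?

fraction ≈ 0.0562

No external torque acts about the common axis, so total angular momentum is conserved.
Taking A's sense as positive: L = (1.980)(2240) = 4435 kg·m²·rpm.
Combined I = 1.980 + 0.1180 = 2.098 kg·m².
ω_f = L / I = 4435 / 2.098 = 2114 rpm.
KE_i = ½ΣIω² = 54470 J; KE_f = ½(2.098)(221.4)² = 51410 J.
Fraction dissipated = (KE_i − KE_f)/KE_i = 0.05624.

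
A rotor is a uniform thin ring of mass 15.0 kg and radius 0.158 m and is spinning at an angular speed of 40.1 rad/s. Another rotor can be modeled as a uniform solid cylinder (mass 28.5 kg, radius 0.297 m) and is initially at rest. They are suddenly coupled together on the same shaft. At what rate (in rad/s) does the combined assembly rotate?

The coupling torques are internal; angular momentum about the shared axis is conserved.
Moments of inertia: I_A = (15.0)(0.158)² = 0.3745 kg·m²; I_B = ½(28.5)(0.297)² = 1.257 kg·m².
Taking A's sense as positive: L = (0.3745)(40.1) = 15.02 kg·m²·rad/s.
Combined I = 0.3745 + 1.257 = 1.631 kg·m².
ω_f = L / I = 15.02 / 1.631 = 9.204 rad/s.

|ω_f| ≈ 9.20 rad/s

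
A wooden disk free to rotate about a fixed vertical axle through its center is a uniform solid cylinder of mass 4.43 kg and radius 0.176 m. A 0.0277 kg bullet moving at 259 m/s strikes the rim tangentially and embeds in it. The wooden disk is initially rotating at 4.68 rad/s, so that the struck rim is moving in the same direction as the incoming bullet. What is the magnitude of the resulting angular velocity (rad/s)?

|ω_f| ≈ 22.8 rad/s

The axle reaction passes through the axle and exerts no torque about it; angular momentum about the axle is conserved through the impact.
I_p = ½(4.43)(0.176)² = 0.06861 kg·m². Taking the sense of the bullet's angular momentum as positive, L_{bullet} = m v R = (0.0277)(259)(0.176) = 1.263 kg·m²/s.
L_i = +I_p ω_p + m v R = +(0.06861)(4.68) + 1.263 = 1.584 kg·m²/s.
After sticking, I_f = I_p + m R² = 0.06861 + (0.0277)(0.176)² = 0.06947 kg·m².
ω_f = L_i / I_f = 1.584 / 0.06947 = 22.80 rad/s.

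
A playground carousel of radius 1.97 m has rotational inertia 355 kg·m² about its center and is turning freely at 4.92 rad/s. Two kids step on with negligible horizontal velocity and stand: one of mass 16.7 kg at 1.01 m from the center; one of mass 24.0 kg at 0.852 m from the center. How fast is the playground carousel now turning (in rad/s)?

ω_f ≈ 4.48 rad/s

The added mass arrives with no angular momentum about the center, and any external torque about the center is negligible, so the system's angular momentum is conserved.
Added inertia Σmr² = (16.7)(1.01)² + (24.0)(0.852)² = 34.46 kg·m²; I_f = 355.0 + 34.46 = 389.5 kg·m².
ω_f = I_p ω_i / I_f = (355.0)(4.92) / 389.5 = 4.485 rad/s.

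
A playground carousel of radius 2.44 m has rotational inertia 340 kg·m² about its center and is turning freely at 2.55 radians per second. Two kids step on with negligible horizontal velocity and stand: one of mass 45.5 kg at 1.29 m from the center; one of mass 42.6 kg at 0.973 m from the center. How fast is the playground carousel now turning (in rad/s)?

The added mass arrives with no angular momentum about the center, and any external torque about the center is negligible, so the system's angular momentum is conserved.
Added inertia Σmr² = (45.5)(1.29)² + (42.6)(0.973)² = 116.0 kg·m²; I_f = 340.0 + 116.0 = 456.0 kg·m².
ω_f = I_p ω_i / I_f = (340.0)(2.55) / 456.0 = 1.901 rad/s.

ω_f ≈ 1.90 rad/s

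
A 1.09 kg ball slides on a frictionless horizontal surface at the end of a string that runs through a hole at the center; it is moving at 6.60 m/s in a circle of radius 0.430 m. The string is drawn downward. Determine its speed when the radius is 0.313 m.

Central (radial) force ⇒ zero torque about the center ⇒ m v r is constant.
v₂ = v₁ r₁ / r₂ = (6.60)(0.430) / (0.313) = 9.067 m/s.

v₂ ≈ 9.07 m/s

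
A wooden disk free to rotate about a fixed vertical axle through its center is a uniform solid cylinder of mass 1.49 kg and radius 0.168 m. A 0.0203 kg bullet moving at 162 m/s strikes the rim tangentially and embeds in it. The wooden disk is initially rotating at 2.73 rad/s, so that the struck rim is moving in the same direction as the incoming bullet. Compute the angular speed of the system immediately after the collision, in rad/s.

About the axle the impulsive forces during the collision are internal, so angular momentum about that axis is conserved.
I_p = ½(1.49)(0.168)² = 0.02103 kg·m². Taking the sense of the bullet's angular momentum as positive, L_{bullet} = m v R = (0.0203)(162)(0.168) = 0.5525 kg·m²/s.
L_i = +I_p ω_p + m v R = +(0.02103)(2.73) + 0.5525 = 0.6099 kg·m²/s.
After sticking, I_f = I_p + m R² = 0.02103 + (0.0203)(0.168)² = 0.02160 kg·m².
ω_f = L_i / I_f = 0.6099 / 0.02160 = 28.24 rad/s.

|ω_f| ≈ 28.2 rad/s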